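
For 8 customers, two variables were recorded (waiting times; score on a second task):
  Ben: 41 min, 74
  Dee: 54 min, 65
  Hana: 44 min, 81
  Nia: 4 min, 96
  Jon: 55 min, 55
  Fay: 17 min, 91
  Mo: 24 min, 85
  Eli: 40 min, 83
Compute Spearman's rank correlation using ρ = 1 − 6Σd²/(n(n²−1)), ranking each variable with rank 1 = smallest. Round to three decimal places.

-0.976

Ranks of variable 1: 5, 7, 6, 1, 8, 2, 3, 4
Ranks of variable 2: 3, 2, 4, 8, 1, 7, 6, 5
d = r₁ − r₂: 2, 5, 2, -7, 7, -5, -3, -1
d²: 4, 25, 4, 49, 49, 25, 9, 1; Σd² = 166
ρ = 1 − 6·166/(8·63) = 1 − 996/504 = -0.976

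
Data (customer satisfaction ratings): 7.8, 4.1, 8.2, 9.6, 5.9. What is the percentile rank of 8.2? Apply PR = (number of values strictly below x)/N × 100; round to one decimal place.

60.0

N = 5.
Strictly below 8.2: 3. Equal to 8.2: 1.
PR = 3/5 × 100 = 60.0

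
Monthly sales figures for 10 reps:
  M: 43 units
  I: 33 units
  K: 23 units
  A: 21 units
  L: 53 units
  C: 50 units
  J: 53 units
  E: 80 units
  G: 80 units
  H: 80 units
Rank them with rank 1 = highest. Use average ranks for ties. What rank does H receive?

2

Sorted (descending): 80, 80, 80, 53, 53, 50, 43, 33, 23, 21
The 3 values of 80 occupy positions 1–3 → average rank 2.
The 2 values of 53 occupy positions 4–5 → average rank (4+5)/2 = 4.5.
H has value 80 units → rank 2.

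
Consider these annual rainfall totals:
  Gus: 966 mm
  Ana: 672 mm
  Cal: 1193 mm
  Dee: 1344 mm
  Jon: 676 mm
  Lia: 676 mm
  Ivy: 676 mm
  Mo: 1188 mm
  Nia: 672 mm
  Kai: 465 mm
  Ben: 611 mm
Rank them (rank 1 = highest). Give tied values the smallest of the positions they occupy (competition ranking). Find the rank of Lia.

5

Sorted (descending): 1344, 1193, 1188, 966, 676, 676, 676, 672, 672, 611, 465
The 3 values of 676 occupy positions 5–7 → each gets rank 5.
The 2 values of 672 occupy positions 8–9 → each gets rank 8.
Lia has value 676 mm → rank 5.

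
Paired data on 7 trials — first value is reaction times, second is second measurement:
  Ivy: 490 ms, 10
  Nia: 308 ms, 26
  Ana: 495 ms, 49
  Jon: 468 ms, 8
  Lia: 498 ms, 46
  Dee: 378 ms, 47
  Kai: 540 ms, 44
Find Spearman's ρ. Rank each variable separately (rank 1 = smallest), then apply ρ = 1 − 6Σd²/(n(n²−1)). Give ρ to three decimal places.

0.250

Ranks of variable 1: 4, 1, 5, 3, 6, 2, 7
Ranks of variable 2: 2, 3, 7, 1, 5, 6, 4
d = r₁ − r₂: 2, -2, -2, 2, 1, -4, 3
d²: 4, 4, 4, 4, 1, 16, 9; Σd² = 42
ρ = 1 − 6·42/(7·48) = 1 − 252/336 = 0.250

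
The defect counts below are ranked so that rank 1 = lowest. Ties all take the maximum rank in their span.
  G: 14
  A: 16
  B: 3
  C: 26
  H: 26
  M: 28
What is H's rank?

Sorted (ascending): 3, 14, 16, 26, 26, 28
The 2 values of 26 occupy positions 4–5 → each gets rank 5.
H has value 26 → rank 5.

5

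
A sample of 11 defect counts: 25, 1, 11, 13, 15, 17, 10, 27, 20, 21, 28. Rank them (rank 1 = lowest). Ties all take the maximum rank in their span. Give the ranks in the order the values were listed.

Sorted (ascending): 1, 10, 11, 13, 15, 17, 20, 21, 25, 27, 28
No ties — each value takes its position as its rank.

9, 1, 3, 4, 5, 6, 2, 10, 7, 8, 11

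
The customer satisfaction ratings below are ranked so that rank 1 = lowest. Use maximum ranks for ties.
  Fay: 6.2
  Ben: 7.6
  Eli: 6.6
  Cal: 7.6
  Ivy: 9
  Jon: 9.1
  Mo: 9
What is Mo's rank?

6

Sorted (ascending): 6.2, 6.6, 7.6, 7.6, 9, 9, 9.1
The 2 values of 7.6 occupy positions 3–4 → each gets rank 4.
The 2 values of 9 occupy positions 5–6 → each gets rank 6.
Mo has value 9 → rank 6.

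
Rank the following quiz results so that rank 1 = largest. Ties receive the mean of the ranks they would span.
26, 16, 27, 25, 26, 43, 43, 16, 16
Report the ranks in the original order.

Sorted (descending): 43, 43, 27, 26, 26, 25, 16, 16, 16
The 2 values of 43 occupy positions 1–2 → average rank (1+2)/2 = 1.5.
The 2 values of 26 occupy positions 4–5 → average rank (4+5)/2 = 4.5.
The 3 values of 16 occupy positions 7–9 → average rank 8.

4.5, 8, 3, 6, 4.5, 1.5, 1.5, 8, 8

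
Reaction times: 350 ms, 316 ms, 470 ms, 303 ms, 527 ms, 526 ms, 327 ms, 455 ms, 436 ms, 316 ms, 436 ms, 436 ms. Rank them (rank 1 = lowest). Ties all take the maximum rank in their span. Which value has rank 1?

303

Sorted (ascending): 303, 316, 316, 327, 350, 436, 436, 436, 455, 470, 526, 527
The 2 values of 316 occupy positions 2–3 → each gets rank 3.
The 3 values of 436 occupy positions 6–8 → each gets rank 8.
Rank 1 → value 303.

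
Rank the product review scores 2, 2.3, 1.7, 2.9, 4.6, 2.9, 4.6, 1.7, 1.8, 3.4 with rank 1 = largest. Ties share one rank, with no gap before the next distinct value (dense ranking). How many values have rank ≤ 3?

5

Sorted (descending): 4.6, 4.6, 3.4, 2.9, 2.9, 2.3, 2, 1.8, 1.7, 1.7
The 2 values of 4.6 share dense rank 1.
The 2 values of 2.9 share dense rank 3.
The 2 values of 1.7 share dense rank 7.
Remaining distinct values take the next consecutive integers.
Ranks ≤ 3: {1, 1, 2, 3, 3} → 5 values.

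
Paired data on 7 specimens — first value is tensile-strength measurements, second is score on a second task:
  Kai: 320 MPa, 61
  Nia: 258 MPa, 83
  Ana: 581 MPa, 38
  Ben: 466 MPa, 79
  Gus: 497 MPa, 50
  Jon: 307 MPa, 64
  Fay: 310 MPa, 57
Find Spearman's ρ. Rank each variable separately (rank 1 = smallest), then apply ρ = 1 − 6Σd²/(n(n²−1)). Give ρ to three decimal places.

Ranks of variable 1: 4, 1, 7, 5, 6, 2, 3
Ranks of variable 2: 4, 7, 1, 6, 2, 5, 3
d = r₁ − r₂: 0, -6, 6, -1, 4, -3, 0
d²: 0, 36, 36, 1, 16, 9, 0; Σd² = 98
ρ = 1 − 6·98/(7·48) = 1 − 588/336 = -0.750

-0.750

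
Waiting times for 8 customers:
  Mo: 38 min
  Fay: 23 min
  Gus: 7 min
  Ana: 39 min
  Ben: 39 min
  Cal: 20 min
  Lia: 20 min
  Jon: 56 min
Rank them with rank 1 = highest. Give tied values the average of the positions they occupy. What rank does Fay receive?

Sorted (descending): 56, 39, 39, 38, 23, 20, 20, 7
The 2 values of 39 occupy positions 2–3 → average rank (2+3)/2 = 2.5.
The 2 values of 20 occupy positions 6–7 → average rank (6+7)/2 = 6.5.
Fay has value 23 min → rank 5.

5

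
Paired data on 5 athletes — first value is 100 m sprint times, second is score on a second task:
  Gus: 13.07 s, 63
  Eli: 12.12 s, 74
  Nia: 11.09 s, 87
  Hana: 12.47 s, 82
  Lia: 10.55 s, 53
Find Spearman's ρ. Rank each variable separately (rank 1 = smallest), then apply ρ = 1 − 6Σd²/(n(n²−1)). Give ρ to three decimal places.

Ranks of variable 1: 5, 3, 2, 4, 1
Ranks of variable 2: 2, 3, 5, 4, 1
d = r₁ − r₂: 3, 0, -3, 0, 0
d²: 9, 0, 9, 0, 0; Σd² = 18
ρ = 1 − 6·18/(5·24) = 1 − 108/120 = 0.100

0.100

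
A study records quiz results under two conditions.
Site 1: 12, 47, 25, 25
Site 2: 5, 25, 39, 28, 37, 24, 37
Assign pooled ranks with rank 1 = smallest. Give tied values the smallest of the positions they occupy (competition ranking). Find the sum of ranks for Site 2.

Sorted (ascending): 5, 12, 24, 25, 25, 25, 28, 37, 37, 39, 47
The 3 values of 25 occupy positions 4–6 → each gets rank 4.
The 2 values of 37 occupy positions 8–9 → each gets rank 8.
Site 2 values → pooled ranks: 5→1, 25→4, 39→10, 28→7, 37→8, 24→3, 37→8
Rank sum = 1 + 4 + 10 + 7 + 8 + 3 + 8 = 41

41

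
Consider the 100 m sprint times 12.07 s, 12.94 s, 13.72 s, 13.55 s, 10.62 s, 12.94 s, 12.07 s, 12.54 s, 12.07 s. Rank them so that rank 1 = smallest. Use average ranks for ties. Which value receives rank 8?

Sorted (ascending): 10.62, 12.07, 12.07, 12.07, 12.54, 12.94, 12.94, 13.55, 13.72
The 3 values of 12.07 occupy positions 2–4 → average rank 3.
The 2 values of 12.94 occupy positions 6–7 → average rank (6+7)/2 = 6.5.
Rank 8 → value 13.55.

13.55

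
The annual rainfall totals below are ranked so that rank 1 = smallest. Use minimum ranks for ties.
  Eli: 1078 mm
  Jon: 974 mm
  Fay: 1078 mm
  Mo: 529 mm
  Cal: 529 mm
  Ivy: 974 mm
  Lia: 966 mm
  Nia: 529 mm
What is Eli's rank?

7

Sorted (ascending): 529, 529, 529, 966, 974, 974, 1078, 1078
The 3 values of 529 occupy positions 1–3 → each gets rank 1.
The 2 values of 974 occupy positions 5–6 → each gets rank 5.
The 2 values of 1078 occupy positions 7–8 → each gets rank 7.
Eli has value 1078 mm → rank 7.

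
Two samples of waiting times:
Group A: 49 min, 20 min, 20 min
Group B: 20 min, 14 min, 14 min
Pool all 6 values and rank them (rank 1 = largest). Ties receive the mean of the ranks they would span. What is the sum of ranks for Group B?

Sorted (descending): 49, 20, 20, 20, 14, 14
The 3 values of 20 occupy positions 2–4 → average rank 3.
The 2 values of 14 occupy positions 5–6 → average rank (5+6)/2 = 5.5.
Group B values → pooled ranks: 20→3, 14→5.5, 14→5.5
Rank sum = 3 + 5.5 + 5.5 = 14

14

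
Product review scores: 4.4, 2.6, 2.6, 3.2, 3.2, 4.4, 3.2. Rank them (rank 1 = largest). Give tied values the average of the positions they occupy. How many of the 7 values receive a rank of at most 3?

2

Sorted (descending): 4.4, 4.4, 3.2, 3.2, 3.2, 2.6, 2.6
The 2 values of 4.4 occupy positions 1–2 → average rank (1+2)/2 = 1.5.
The 3 values of 3.2 occupy positions 3–5 → average rank 4.
The 2 values of 2.6 occupy positions 6–7 → average rank (6+7)/2 = 6.5.
Ranks ≤ 3: {1.5, 1.5} → 2 values.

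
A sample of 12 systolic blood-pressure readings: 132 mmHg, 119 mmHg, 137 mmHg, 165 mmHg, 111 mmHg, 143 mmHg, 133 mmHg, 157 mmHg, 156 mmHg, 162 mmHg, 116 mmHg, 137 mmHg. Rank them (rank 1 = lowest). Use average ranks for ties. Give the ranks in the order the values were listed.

4, 3, 6.5, 12, 1, 8, 5, 10, 9, 11, 2, 6.5

Sorted (ascending): 111, 116, 119, 132, 133, 137, 137, 143, 156, 157, 162, 165
The 2 values of 137 occupy positions 6–7 → average rank (6+7)/2 = 6.5.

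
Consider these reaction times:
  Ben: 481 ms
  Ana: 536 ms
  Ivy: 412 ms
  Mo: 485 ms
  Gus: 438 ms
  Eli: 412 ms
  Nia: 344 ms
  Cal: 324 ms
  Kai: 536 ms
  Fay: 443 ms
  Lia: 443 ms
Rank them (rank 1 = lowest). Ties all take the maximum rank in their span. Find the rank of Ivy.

4

Sorted (ascending): 324, 344, 412, 412, 438, 443, 443, 481, 485, 536, 536
The 2 values of 412 occupy positions 3–4 → each gets rank 4.
The 2 values of 443 occupy positions 6–7 → each gets rank 7.
The 2 values of 536 occupy positions 10–11 → each gets rank 11.
Ivy has value 412 ms → rank 4.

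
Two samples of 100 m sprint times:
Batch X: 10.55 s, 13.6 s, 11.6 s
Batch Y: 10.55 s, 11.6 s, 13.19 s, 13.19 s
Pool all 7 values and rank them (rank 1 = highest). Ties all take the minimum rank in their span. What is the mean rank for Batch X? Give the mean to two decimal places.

Sorted (descending): 13.6, 13.19, 13.19, 11.6, 11.6, 10.55, 10.55
The 2 values of 13.19 occupy positions 2–3 → each gets rank 2.
The 2 values of 11.6 occupy positions 4–5 → each gets rank 4.
The 2 values of 10.55 occupy positions 6–7 → each gets rank 6.
Batch X values → pooled ranks: 10.55→6, 13.6→1, 11.6→4
Mean rank = (6 + 1 + 4) / 3 = 3.67

3.67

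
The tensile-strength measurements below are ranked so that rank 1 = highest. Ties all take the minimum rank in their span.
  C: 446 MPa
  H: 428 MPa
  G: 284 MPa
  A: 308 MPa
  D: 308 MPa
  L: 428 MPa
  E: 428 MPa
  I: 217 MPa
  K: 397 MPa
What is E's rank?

Sorted (descending): 446, 428, 428, 428, 397, 308, 308, 284, 217
The 3 values of 428 occupy positions 2–4 → each gets rank 2.
The 2 values of 308 occupy positions 6–7 → each gets rank 6.
E has value 428 MPa → rank 2.

2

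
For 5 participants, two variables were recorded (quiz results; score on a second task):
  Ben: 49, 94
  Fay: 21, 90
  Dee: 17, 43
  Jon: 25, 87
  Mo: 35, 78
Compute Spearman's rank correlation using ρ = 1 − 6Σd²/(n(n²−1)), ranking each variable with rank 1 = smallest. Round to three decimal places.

0.600

Ranks of variable 1: 5, 2, 1, 3, 4
Ranks of variable 2: 5, 4, 1, 3, 2
d = r₁ − r₂: 0, -2, 0, 0, 2
d²: 0, 4, 0, 0, 4; Σd² = 8
ρ = 1 − 6·8/(5·24) = 1 − 48/120 = 0.600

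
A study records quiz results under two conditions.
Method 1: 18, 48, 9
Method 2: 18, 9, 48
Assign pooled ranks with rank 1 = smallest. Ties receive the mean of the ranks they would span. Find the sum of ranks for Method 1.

Sorted (ascending): 9, 9, 18, 18, 48, 48
The 2 values of 9 occupy positions 1–2 → average rank (1+2)/2 = 1.5.
The 2 values of 18 occupy positions 3–4 → average rank (3+4)/2 = 3.5.
The 2 values of 48 occupy positions 5–6 → average rank (5+6)/2 = 5.5.
Method 1 values → pooled ranks: 18→3.5, 48→5.5, 9→1.5
Rank sum = 3.5 + 5.5 + 1.5 = 10.5

10.5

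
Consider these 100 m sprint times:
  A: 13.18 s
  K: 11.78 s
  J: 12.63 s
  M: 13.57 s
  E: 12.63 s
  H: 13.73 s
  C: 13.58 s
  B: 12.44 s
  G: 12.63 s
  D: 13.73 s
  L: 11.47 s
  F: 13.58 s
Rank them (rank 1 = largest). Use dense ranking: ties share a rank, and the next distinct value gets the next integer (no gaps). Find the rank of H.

1

Sorted (descending): 13.73, 13.73, 13.58, 13.58, 13.57, 13.18, 12.63, 12.63, 12.63, 12.44, 11.78, 11.47
The 2 values of 13.73 share dense rank 1.
The 2 values of 13.58 share dense rank 2.
The 3 values of 12.63 share dense rank 5.
Remaining distinct values take the next consecutive integers.
H has value 13.73 s → rank 1.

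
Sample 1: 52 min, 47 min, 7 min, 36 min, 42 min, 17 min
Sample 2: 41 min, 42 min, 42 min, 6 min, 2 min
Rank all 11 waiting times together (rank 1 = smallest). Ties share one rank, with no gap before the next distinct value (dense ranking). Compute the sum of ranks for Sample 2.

Sorted (ascending): 2, 6, 7, 17, 36, 41, 42, 42, 42, 47, 52
The 3 values of 42 share dense rank 7.
Remaining distinct values take the next consecutive integers.
Sample 2 values → pooled ranks: 41→6, 42→7, 42→7, 6→2, 2→1
Rank sum = 6 + 7 + 7 + 2 + 1 = 23

23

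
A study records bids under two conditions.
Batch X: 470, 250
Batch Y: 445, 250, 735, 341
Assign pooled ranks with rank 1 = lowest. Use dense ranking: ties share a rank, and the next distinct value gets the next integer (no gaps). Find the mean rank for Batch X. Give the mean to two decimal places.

Sorted (ascending): 250, 250, 341, 445, 470, 735
The 2 values of 250 share dense rank 1.
Remaining distinct values take the next consecutive integers.
Batch X values → pooled ranks: 470→4, 250→1
Mean rank = (4 + 1) / 2 = 2.50

2.50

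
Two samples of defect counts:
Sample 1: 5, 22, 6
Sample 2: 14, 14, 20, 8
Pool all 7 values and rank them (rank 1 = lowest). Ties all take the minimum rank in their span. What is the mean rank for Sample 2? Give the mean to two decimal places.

4.25

Sorted (ascending): 5, 6, 8, 14, 14, 20, 22
The 2 values of 14 occupy positions 4–5 → each gets rank 4.
Sample 2 values → pooled ranks: 14→4, 14→4, 20→6, 8→3
Mean rank = (4 + 4 + 6 + 3) / 4 = 4.25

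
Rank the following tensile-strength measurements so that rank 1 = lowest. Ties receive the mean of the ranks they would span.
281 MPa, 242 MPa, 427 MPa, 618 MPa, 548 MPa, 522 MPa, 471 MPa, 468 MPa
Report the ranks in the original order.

Sorted (ascending): 242, 281, 427, 468, 471, 522, 548, 618
No ties — each value takes its position as its rank.

2, 1, 3, 8, 7, 6, 5, 4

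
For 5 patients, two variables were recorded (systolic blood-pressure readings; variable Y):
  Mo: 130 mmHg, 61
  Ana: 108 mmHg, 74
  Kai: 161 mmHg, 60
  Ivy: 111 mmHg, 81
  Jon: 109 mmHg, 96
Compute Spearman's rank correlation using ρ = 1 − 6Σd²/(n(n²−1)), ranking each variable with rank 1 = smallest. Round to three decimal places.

-0.700

Ranks of variable 1: 4, 1, 5, 3, 2
Ranks of variable 2: 2, 3, 1, 4, 5
d = r₁ − r₂: 2, -2, 4, -1, -3
d²: 4, 4, 16, 1, 9; Σd² = 34
ρ = 1 − 6·34/(5·24) = 1 − 204/120 = -0.700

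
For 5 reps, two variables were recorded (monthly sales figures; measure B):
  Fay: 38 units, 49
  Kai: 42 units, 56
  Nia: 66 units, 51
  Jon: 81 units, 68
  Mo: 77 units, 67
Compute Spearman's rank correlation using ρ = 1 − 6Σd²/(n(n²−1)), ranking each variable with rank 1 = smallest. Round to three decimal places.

0.900

Ranks of variable 1: 1, 2, 3, 5, 4
Ranks of variable 2: 1, 3, 2, 5, 4
d = r₁ − r₂: 0, -1, 1, 0, 0
d²: 0, 1, 1, 0, 0; Σd² = 2
ρ = 1 − 6·2/(5·24) = 1 − 12/120 = 0.900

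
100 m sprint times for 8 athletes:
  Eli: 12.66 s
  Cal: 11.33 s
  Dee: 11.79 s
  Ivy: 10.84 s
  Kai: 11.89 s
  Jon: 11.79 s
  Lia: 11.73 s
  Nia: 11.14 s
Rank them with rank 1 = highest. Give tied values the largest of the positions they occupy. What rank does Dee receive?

Sorted (descending): 12.66, 11.89, 11.79, 11.79, 11.73, 11.33, 11.14, 10.84
The 2 values of 11.79 occupy positions 3–4 → each gets rank 4.
Dee has value 11.79 s → rank 4.

4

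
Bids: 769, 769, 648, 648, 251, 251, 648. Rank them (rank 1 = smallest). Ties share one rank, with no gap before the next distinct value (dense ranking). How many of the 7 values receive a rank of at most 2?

Sorted (ascending): 251, 251, 648, 648, 648, 769, 769
The 2 values of 251 share dense rank 1.
The 3 values of 648 share dense rank 2.
The 2 values of 769 share dense rank 3.
Ranks ≤ 2: {1, 1, 2, 2, 2} → 5 values.

5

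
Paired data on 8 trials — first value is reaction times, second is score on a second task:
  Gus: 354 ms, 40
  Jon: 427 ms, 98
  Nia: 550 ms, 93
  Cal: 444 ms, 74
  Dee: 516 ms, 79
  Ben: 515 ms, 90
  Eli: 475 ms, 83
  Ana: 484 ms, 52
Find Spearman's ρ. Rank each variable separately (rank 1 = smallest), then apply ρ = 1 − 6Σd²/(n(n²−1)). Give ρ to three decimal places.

0.333

Ranks of variable 1: 1, 2, 8, 3, 7, 6, 4, 5
Ranks of variable 2: 1, 8, 7, 3, 4, 6, 5, 2
d = r₁ − r₂: 0, -6, 1, 0, 3, 0, -1, 3
d²: 0, 36, 1, 0, 9, 0, 1, 9; Σd² = 56
ρ = 1 − 6·56/(8·63) = 1 − 336/504 = 0.333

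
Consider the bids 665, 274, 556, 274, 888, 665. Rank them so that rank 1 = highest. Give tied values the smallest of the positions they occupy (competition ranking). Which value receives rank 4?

Sorted (descending): 888, 665, 665, 556, 274, 274
The 2 values of 665 occupy positions 2–3 → each gets rank 2.
The 2 values of 274 occupy positions 5–6 → each gets rank 5.
Rank 4 → value 556.

556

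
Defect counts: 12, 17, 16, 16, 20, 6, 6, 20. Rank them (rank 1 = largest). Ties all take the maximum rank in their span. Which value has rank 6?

12

Sorted (descending): 20, 20, 17, 16, 16, 12, 6, 6
The 2 values of 20 occupy positions 1–2 → each gets rank 2.
The 2 values of 16 occupy positions 4–5 → each gets rank 5.
The 2 values of 6 occupy positions 7–8 → each gets rank 8.
Rank 6 → value 12.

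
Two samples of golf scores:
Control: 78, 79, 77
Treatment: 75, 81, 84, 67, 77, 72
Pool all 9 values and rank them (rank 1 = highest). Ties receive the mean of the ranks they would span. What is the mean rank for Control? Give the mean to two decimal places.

4.17

Sorted (descending): 84, 81, 79, 78, 77, 77, 75, 72, 67
The 2 values of 77 occupy positions 5–6 → average rank (5+6)/2 = 5.5.
Control values → pooled ranks: 78→4, 79→3, 77→5.5
Mean rank = (4 + 3 + 5.5) / 3 = 4.17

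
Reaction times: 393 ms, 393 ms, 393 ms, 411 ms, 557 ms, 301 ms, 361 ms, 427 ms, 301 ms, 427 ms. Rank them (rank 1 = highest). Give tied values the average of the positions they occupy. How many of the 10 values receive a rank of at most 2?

1

Sorted (descending): 557, 427, 427, 411, 393, 393, 393, 361, 301, 301
The 2 values of 427 occupy positions 2–3 → average rank (2+3)/2 = 2.5.
The 3 values of 393 occupy positions 5–7 → average rank 6.
The 2 values of 301 occupy positions 9–10 → average rank (9+10)/2 = 9.5.
Ranks ≤ 2: {1} → 1 value.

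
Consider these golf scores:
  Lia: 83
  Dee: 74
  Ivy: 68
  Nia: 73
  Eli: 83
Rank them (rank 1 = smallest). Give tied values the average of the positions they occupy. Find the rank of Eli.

Sorted (ascending): 68, 73, 74, 83, 83
The 2 values of 83 occupy positions 4–5 → average rank (4+5)/2 = 4.5.
Eli has value 83 → rank 4.5.

4.5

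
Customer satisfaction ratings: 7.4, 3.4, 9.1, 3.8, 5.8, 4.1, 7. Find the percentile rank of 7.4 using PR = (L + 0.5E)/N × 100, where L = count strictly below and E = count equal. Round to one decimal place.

78.6

N = 7.
Strictly below 7.4: 5. Equal to 7.4: 1.
PR = (5 + 0.5·1)/7 × 100 = 78.6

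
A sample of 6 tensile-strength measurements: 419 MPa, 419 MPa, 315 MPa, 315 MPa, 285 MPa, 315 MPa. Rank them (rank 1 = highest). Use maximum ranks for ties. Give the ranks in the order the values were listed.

Sorted (descending): 419, 419, 315, 315, 315, 285
The 2 values of 419 occupy positions 1–2 → each gets rank 2.
The 3 values of 315 occupy positions 3–5 → each gets rank 5.

2, 2, 5, 5, 6, 5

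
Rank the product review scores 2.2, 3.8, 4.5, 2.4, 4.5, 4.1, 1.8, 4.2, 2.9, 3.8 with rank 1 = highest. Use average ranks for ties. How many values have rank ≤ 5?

Sorted (descending): 4.5, 4.5, 4.2, 4.1, 3.8, 3.8, 2.9, 2.4, 2.2, 1.8
The 2 values of 4.5 occupy positions 1–2 → average rank (1+2)/2 = 1.5.
The 2 values of 3.8 occupy positions 5–6 → average rank (5+6)/2 = 5.5.
Ranks ≤ 5: {1.5, 1.5, 3, 4} → 4 values.

4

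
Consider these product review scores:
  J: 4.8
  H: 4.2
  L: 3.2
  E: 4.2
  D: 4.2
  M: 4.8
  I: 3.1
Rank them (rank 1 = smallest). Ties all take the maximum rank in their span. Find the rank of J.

7

Sorted (ascending): 3.1, 3.2, 4.2, 4.2, 4.2, 4.8, 4.8
The 3 values of 4.2 occupy positions 3–5 → each gets rank 5.
The 2 values of 4.8 occupy positions 6–7 → each gets rank 7.
J has value 4.8 → rank 7.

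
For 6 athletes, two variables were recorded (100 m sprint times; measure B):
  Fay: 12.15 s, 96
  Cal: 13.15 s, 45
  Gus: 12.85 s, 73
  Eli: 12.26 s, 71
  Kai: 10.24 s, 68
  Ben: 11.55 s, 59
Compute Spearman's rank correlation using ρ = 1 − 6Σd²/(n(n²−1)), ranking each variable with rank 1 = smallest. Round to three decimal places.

Ranks of variable 1: 3, 6, 5, 4, 1, 2
Ranks of variable 2: 6, 1, 5, 4, 3, 2
d = r₁ − r₂: -3, 5, 0, 0, -2, 0
d²: 9, 25, 0, 0, 4, 0; Σd² = 38
ρ = 1 − 6·38/(6·35) = 1 − 228/210 = -0.086

-0.086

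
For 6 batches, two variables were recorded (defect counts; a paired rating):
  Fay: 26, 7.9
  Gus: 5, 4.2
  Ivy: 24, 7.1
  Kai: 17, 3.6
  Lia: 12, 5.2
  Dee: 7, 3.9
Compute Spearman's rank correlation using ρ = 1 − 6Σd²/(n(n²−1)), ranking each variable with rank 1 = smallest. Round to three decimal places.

Ranks of variable 1: 6, 1, 5, 4, 3, 2
Ranks of variable 2: 6, 3, 5, 1, 4, 2
d = r₁ − r₂: 0, -2, 0, 3, -1, 0
d²: 0, 4, 0, 9, 1, 0; Σd² = 14
ρ = 1 − 6·14/(6·35) = 1 − 84/210 = 0.600

0.600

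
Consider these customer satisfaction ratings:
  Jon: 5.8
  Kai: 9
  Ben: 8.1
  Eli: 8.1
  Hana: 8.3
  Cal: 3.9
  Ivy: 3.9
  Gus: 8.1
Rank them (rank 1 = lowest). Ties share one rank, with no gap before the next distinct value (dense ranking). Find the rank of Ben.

3

Sorted (ascending): 3.9, 3.9, 5.8, 8.1, 8.1, 8.1, 8.3, 9
The 2 values of 3.9 share dense rank 1.
The 3 values of 8.1 share dense rank 3.
Remaining distinct values take the next consecutive integers.
Ben has value 8.1 → rank 3.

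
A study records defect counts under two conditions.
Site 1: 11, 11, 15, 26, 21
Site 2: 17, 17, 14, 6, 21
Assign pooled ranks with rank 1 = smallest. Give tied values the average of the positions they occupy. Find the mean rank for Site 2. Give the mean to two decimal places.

5.30

Sorted (ascending): 6, 11, 11, 14, 15, 17, 17, 21, 21, 26
The 2 values of 11 occupy positions 2–3 → average rank (2+3)/2 = 2.5.
The 2 values of 17 occupy positions 6–7 → average rank (6+7)/2 = 6.5.
The 2 values of 21 occupy positions 8–9 → average rank (8+9)/2 = 8.5.
Site 2 values → pooled ranks: 17→6.5, 17→6.5, 14→4, 6→1, 21→8.5
Mean rank = (6.5 + 6.5 + 4 + 1 + 8.5) / 5 = 5.30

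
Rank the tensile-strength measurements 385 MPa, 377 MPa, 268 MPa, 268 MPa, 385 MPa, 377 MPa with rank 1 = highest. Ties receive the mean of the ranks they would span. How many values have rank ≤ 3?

2

Sorted (descending): 385, 385, 377, 377, 268, 268
The 2 values of 385 occupy positions 1–2 → average rank (1+2)/2 = 1.5.
The 2 values of 377 occupy positions 3–4 → average rank (3+4)/2 = 3.5.
The 2 values of 268 occupy positions 5–6 → average rank (5+6)/2 = 5.5.
Ranks ≤ 3: {1.5, 1.5} → 2 values.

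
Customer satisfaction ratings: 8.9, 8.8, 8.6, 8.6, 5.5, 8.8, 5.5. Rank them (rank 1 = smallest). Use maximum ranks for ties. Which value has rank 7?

Sorted (ascending): 5.5, 5.5, 8.6, 8.6, 8.8, 8.8, 8.9
The 2 values of 5.5 occupy positions 1–2 → each gets rank 2.
The 2 values of 8.6 occupy positions 3–4 → each gets rank 4.
The 2 values of 8.8 occupy positions 5–6 → each gets rank 6.
Rank 7 → value 8.9.

8.9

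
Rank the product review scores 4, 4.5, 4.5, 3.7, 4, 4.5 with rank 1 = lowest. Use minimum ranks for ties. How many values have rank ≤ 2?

Sorted (ascending): 3.7, 4, 4, 4.5, 4.5, 4.5
The 2 values of 4 occupy positions 2–3 → each gets rank 2.
The 3 values of 4.5 occupy positions 4–6 → each gets rank 4.
Ranks ≤ 2: {1, 2, 2} → 3 values.

3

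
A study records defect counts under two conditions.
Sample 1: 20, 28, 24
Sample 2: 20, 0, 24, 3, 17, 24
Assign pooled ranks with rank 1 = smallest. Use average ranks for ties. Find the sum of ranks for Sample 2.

24.5

Sorted (ascending): 0, 3, 17, 20, 20, 24, 24, 24, 28
The 2 values of 20 occupy positions 4–5 → average rank (4+5)/2 = 4.5.
The 3 values of 24 occupy positions 6–8 → average rank 7.
Sample 2 values → pooled ranks: 20→4.5, 0→1, 24→7, 3→2, 17→3, 24→7
Rank sum = 4.5 + 1 + 7 + 2 + 3 + 7 = 24.5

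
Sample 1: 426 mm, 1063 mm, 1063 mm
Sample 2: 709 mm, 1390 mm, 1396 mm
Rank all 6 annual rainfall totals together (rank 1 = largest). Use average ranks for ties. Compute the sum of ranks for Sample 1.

Sorted (descending): 1396, 1390, 1063, 1063, 709, 426
The 2 values of 1063 occupy positions 3–4 → average rank (3+4)/2 = 3.5.
Sample 1 values → pooled ranks: 426→6, 1063→3.5, 1063→3.5
Rank sum = 6 + 3.5 + 3.5 = 13

13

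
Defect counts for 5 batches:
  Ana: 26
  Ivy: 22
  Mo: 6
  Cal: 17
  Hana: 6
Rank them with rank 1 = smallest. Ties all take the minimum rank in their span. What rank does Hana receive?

1

Sorted (ascending): 6, 6, 17, 22, 26
The 2 values of 6 occupy positions 1–2 → each gets rank 1.
Hana has value 6 → rank 1.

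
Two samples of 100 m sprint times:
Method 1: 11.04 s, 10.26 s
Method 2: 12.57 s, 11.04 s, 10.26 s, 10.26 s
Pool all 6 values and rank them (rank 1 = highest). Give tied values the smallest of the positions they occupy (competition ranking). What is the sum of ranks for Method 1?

6

Sorted (descending): 12.57, 11.04, 11.04, 10.26, 10.26, 10.26
The 2 values of 11.04 occupy positions 2–3 → each gets rank 2.
The 3 values of 10.26 occupy positions 4–6 → each gets rank 4.
Method 1 values → pooled ranks: 11.04→2, 10.26→4
Rank sum = 2 + 4 = 6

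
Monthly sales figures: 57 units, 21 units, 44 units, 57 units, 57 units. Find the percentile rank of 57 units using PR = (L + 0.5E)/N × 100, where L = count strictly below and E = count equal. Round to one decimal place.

N = 5.
Strictly below 57: 2. Equal to 57: 3.
PR = (2 + 0.5·3)/5 × 100 = 70.0

70.0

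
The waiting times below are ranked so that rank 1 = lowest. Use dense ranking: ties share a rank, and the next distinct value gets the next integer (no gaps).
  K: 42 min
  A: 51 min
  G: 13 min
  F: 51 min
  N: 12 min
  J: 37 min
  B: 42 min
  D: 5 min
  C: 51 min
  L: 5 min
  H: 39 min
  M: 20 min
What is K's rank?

Sorted (ascending): 5, 5, 12, 13, 20, 37, 39, 42, 42, 51, 51, 51
The 2 values of 5 share dense rank 1.
The 2 values of 42 share dense rank 7.
The 3 values of 51 share dense rank 8.
Remaining distinct values take the next consecutive integers.
K has value 42 min → rank 7.

7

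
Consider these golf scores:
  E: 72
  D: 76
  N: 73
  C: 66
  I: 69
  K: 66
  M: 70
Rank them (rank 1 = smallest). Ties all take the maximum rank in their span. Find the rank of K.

Sorted (ascending): 66, 66, 69, 70, 72, 73, 76
The 2 values of 66 occupy positions 1–2 → each gets rank 2.
K has value 66 → rank 2.

2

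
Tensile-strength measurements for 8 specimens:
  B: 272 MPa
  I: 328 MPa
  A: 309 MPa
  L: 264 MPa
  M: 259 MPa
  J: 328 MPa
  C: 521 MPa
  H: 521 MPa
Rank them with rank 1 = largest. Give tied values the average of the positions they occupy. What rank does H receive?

Sorted (descending): 521, 521, 328, 328, 309, 272, 264, 259
The 2 values of 521 occupy positions 1–2 → average rank (1+2)/2 = 1.5.
The 2 values of 328 occupy positions 3–4 → average rank (3+4)/2 = 3.5.
H has value 521 MPa → rank 1.5.

1.5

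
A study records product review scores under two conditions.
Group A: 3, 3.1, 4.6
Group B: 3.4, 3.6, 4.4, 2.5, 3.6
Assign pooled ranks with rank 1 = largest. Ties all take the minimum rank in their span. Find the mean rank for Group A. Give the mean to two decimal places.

4.67

Sorted (descending): 4.6, 4.4, 3.6, 3.6, 3.4, 3.1, 3, 2.5
The 2 values of 3.6 occupy positions 3–4 → each gets rank 3.
Group A values → pooled ranks: 3→7, 3.1→6, 4.6→1
Mean rank = (7 + 6 + 1) / 3 = 4.67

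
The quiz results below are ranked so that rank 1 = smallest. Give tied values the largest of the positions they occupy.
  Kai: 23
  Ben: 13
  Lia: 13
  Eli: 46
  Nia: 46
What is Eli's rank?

5

Sorted (ascending): 13, 13, 23, 46, 46
The 2 values of 13 occupy positions 1–2 → each gets rank 2.
The 2 values of 46 occupy positions 4–5 → each gets rank 5.
Eli has value 46 → rank 5.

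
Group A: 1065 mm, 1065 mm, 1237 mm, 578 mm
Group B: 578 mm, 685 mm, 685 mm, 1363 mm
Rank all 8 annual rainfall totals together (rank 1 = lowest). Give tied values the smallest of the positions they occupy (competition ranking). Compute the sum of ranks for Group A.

Sorted (ascending): 578, 578, 685, 685, 1065, 1065, 1237, 1363
The 2 values of 578 occupy positions 1–2 → each gets rank 1.
The 2 values of 685 occupy positions 3–4 → each gets rank 3.
The 2 values of 1065 occupy positions 5–6 → each gets rank 5.
Group A values → pooled ranks: 1065→5, 1065→5, 1237→7, 578→1
Rank sum = 5 + 5 + 7 + 1 = 18

18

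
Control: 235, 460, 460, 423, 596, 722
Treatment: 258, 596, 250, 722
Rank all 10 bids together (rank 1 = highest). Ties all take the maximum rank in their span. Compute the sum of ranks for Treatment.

23

Sorted (descending): 722, 722, 596, 596, 460, 460, 423, 258, 250, 235
The 2 values of 722 occupy positions 1–2 → each gets rank 2.
The 2 values of 596 occupy positions 3–4 → each gets rank 4.
The 2 values of 460 occupy positions 5–6 → each gets rank 6.
Treatment values → pooled ranks: 258→8, 596→4, 250→9, 722→2
Rank sum = 8 + 4 + 9 + 2 = 23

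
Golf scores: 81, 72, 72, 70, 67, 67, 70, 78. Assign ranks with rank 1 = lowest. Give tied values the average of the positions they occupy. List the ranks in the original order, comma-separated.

Sorted (ascending): 67, 67, 70, 70, 72, 72, 78, 81
The 2 values of 67 occupy positions 1–2 → average rank (1+2)/2 = 1.5.
The 2 values of 70 occupy positions 3–4 → average rank (3+4)/2 = 3.5.
The 2 values of 72 occupy positions 5–6 → average rank (5+6)/2 = 5.5.

8, 5.5, 5.5, 3.5, 1.5, 1.5, 3.5, 7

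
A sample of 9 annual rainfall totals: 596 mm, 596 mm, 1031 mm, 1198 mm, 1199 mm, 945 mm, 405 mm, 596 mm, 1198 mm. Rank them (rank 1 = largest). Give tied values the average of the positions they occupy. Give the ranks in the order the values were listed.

7, 7, 4, 2.5, 1, 5, 9, 7, 2.5

Sorted (descending): 1199, 1198, 1198, 1031, 945, 596, 596, 596, 405
The 2 values of 1198 occupy positions 2–3 → average rank (2+3)/2 = 2.5.
The 3 values of 596 occupy positions 6–8 → average rank 7.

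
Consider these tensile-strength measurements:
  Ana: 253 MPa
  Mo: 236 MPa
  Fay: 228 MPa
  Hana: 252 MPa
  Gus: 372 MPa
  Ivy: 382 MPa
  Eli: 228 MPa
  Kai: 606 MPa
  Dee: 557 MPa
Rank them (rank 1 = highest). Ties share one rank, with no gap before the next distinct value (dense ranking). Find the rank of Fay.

Sorted (descending): 606, 557, 382, 372, 253, 252, 236, 228, 228
The 2 values of 228 share dense rank 8.
Remaining distinct values take the next consecutive integers.
Fay has value 228 MPa → rank 8.

8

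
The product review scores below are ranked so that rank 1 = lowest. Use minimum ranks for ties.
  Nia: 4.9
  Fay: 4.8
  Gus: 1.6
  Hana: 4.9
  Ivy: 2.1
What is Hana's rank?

4

Sorted (ascending): 1.6, 2.1, 4.8, 4.9, 4.9
The 2 values of 4.9 occupy positions 4–5 → each gets rank 4.
Hana has value 4.9 → rank 4.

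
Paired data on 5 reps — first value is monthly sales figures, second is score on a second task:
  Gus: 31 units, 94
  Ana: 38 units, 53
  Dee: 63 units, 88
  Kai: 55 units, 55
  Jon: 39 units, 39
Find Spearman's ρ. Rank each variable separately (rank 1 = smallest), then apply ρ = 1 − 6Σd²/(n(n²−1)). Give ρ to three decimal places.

Ranks of variable 1: 1, 2, 5, 4, 3
Ranks of variable 2: 5, 2, 4, 3, 1
d = r₁ − r₂: -4, 0, 1, 1, 2
d²: 16, 0, 1, 1, 4; Σd² = 22
ρ = 1 − 6·22/(5·24) = 1 − 132/120 = -0.100

-0.100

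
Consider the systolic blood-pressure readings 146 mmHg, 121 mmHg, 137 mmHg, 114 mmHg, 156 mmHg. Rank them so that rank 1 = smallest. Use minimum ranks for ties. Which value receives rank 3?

Sorted (ascending): 114, 121, 137, 146, 156
No ties — each value takes its position as its rank.
Rank 3 → value 137.

137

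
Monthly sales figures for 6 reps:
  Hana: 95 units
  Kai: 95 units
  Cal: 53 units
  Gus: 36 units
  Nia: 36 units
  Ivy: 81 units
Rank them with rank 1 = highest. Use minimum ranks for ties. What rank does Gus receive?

Sorted (descending): 95, 95, 81, 53, 36, 36
The 2 values of 95 occupy positions 1–2 → each gets rank 1.
The 2 values of 36 occupy positions 5–6 → each gets rank 5.
Gus has value 36 units → rank 5.

5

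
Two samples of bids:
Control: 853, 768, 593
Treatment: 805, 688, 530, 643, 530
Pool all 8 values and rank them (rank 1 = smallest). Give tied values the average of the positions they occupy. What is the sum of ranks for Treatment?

Sorted (ascending): 530, 530, 593, 643, 688, 768, 805, 853
The 2 values of 530 occupy positions 1–2 → average rank (1+2)/2 = 1.5.
Treatment values → pooled ranks: 805→7, 688→5, 530→1.5, 643→4, 530→1.5
Rank sum = 7 + 5 + 1.5 + 4 + 1.5 = 19

19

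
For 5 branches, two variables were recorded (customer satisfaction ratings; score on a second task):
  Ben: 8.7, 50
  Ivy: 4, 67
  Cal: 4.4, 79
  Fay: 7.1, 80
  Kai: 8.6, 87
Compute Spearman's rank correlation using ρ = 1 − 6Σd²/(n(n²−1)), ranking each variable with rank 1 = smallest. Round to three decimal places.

0.000

Ranks of variable 1: 5, 1, 2, 3, 4
Ranks of variable 2: 1, 2, 3, 4, 5
d = r₁ − r₂: 4, -1, -1, -1, -1
d²: 16, 1, 1, 1, 1; Σd² = 20
ρ = 1 − 6·20/(5·24) = 1 − 120/120 = 0.000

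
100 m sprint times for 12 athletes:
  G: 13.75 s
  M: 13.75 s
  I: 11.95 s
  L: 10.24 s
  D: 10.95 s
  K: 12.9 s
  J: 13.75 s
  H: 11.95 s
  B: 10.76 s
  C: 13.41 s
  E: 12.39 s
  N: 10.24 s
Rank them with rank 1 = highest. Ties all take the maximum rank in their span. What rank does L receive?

12

Sorted (descending): 13.75, 13.75, 13.75, 13.41, 12.9, 12.39, 11.95, 11.95, 10.95, 10.76, 10.24, 10.24
The 3 values of 13.75 occupy positions 1–3 → each gets rank 3.
The 2 values of 11.95 occupy positions 7–8 → each gets rank 8.
The 2 values of 10.24 occupy positions 11–12 → each gets rank 12.
L has value 10.24 s → rank 12.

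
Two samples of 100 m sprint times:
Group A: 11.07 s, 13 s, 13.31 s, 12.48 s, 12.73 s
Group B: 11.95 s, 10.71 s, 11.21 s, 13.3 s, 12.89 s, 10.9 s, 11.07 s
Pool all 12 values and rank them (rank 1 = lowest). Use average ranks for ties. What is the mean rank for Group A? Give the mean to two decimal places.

Sorted (ascending): 10.71, 10.9, 11.07, 11.07, 11.21, 11.95, 12.48, 12.73, 12.89, 13, 13.3, 13.31
The 2 values of 11.07 occupy positions 3–4 → average rank (3+4)/2 = 3.5.
Group A values → pooled ranks: 11.07→3.5, 13→10, 13.31→12, 12.48→7, 12.73→8
Mean rank = (3.5 + 10 + 12 + 7 + 8) / 5 = 8.10

8.10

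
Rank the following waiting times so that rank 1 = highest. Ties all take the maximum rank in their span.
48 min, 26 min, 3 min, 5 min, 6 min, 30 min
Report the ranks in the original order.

1, 3, 6, 5, 4, 2

Sorted (descending): 48, 30, 26, 6, 5, 3
No ties — each value takes its position as its rank.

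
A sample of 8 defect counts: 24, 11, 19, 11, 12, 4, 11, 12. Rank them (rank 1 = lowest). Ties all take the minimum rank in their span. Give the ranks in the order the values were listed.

Sorted (ascending): 4, 11, 11, 11, 12, 12, 19, 24
The 3 values of 11 occupy positions 2–4 → each gets rank 2.
The 2 values of 12 occupy positions 5–6 → each gets rank 5.

8, 2, 7, 2, 5, 1, 2, 5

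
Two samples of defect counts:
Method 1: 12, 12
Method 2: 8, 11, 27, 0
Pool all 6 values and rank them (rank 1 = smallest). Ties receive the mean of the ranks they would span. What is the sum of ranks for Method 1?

9

Sorted (ascending): 0, 8, 11, 12, 12, 27
The 2 values of 12 occupy positions 4–5 → average rank (4+5)/2 = 4.5.
Method 1 values → pooled ranks: 12→4.5, 12→4.5
Rank sum = 4.5 + 4.5 = 9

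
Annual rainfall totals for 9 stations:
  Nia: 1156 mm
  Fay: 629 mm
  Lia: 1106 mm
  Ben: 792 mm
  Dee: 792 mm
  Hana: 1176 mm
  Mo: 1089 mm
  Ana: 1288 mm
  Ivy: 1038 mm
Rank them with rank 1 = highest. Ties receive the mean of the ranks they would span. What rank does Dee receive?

Sorted (descending): 1288, 1176, 1156, 1106, 1089, 1038, 792, 792, 629
The 2 values of 792 occupy positions 7–8 → average rank (7+8)/2 = 7.5.
Dee has value 792 mm → rank 7.5.

7.5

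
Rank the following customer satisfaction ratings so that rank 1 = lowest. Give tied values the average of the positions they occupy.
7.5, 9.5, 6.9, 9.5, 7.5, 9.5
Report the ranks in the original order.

2.5, 5, 1, 5, 2.5, 5

Sorted (ascending): 6.9, 7.5, 7.5, 9.5, 9.5, 9.5
The 2 values of 7.5 occupy positions 2–3 → average rank (2+3)/2 = 2.5.
The 3 values of 9.5 occupy positions 4–6 → average rank 5.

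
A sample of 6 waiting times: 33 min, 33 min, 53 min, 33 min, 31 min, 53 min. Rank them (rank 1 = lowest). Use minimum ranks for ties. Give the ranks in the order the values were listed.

Sorted (ascending): 31, 33, 33, 33, 53, 53
The 3 values of 33 occupy positions 2–4 → each gets rank 2.
The 2 values of 53 occupy positions 5–6 → each gets rank 5.

2, 2, 5, 2, 1, 5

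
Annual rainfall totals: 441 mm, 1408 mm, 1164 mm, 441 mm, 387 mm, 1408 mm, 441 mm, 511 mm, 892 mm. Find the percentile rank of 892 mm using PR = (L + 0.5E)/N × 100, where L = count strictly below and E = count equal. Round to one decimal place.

N = 9.
Strictly below 892: 5. Equal to 892: 1.
PR = (5 + 0.5·1)/9 × 100 = 61.1

61.1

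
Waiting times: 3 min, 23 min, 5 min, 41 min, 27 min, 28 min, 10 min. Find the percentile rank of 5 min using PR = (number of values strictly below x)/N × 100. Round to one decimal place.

N = 7.
Strictly below 5: 1. Equal to 5: 1.
PR = 1/7 × 100 = 14.3

14.3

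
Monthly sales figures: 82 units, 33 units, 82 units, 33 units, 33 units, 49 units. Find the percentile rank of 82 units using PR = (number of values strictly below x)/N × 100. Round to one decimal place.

N = 6.
Strictly below 82: 4. Equal to 82: 2.
PR = 4/6 × 100 = 66.7

66.7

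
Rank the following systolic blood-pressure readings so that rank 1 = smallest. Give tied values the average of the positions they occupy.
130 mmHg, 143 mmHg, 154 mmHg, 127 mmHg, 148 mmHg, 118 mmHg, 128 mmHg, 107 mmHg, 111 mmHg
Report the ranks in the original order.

Sorted (ascending): 107, 111, 118, 127, 128, 130, 143, 148, 154
No ties — each value takes its position as its rank.

6, 7, 9, 4, 8, 3, 5, 1, 2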